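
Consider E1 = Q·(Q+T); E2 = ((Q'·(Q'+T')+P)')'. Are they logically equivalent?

No

E1: Q·(Q+T)
    = Q
E2: ((Q'·(Q'+T')+P)')'
    = ((Q'+P)')'
    = Q'+P
These differ: at P=1, Q=0, T=0, E1 = 0 but E2 = 1.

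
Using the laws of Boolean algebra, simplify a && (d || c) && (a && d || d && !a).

a && (d || c) && (a && d || d && !a)
= a && (d || c) && d   — distribution
= a && d   — absorption

a && d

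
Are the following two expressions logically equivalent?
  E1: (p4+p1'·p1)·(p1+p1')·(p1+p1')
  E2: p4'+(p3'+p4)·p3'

E1: (p4+p1'·p1)·(p1+p1')·(p1+p1')
    = p4·(p1+p1')·(p1+p1')
    = p4·(p1+p1')
    = p4
E2: p4'+(p3'+p4)·p3'
    = p4'+p3'
These differ: at p1=0, p3=0, p4=0, E1 = 0 but E2 = 1.

No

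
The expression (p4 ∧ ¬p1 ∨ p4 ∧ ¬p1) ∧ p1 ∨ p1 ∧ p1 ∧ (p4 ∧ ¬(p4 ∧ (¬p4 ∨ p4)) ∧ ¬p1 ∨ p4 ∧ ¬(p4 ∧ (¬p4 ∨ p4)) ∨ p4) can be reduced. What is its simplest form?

(p4 ∧ ¬p1 ∨ p4 ∧ ¬p1) ∧ p1 ∨ p1 ∧ p1 ∧ (p4 ∧ ¬(p4 ∧ (¬p4 ∨ p4)) ∧ ¬p1 ∨ p4 ∧ ¬(p4 ∧ (¬p4 ∨ p4)) ∨ p4)
= p1 ∧ (p4 ∧ ¬p1 ∨ p4 ∧ ¬p1 ∨ p1 ∧ (p4 ∧ ¬(p4 ∧ (¬p4 ∨ p4)) ∧ ¬p1 ∨ p4 ∧ ¬(p4 ∧ (¬p4 ∨ p4)) ∨ p4))   — distribution
= p1 ∧ (p4 ∧ ¬p1 ∨ p4 ∧ ¬p1 ∨ p1 ∧ (p4 ∧ ¬(p4 ∧ (¬p4 ∨ p4)) ∨ p4))   — absorption
= p1 ∧ (p4 ∧ ¬p1 ∨ p1 ∧ (p4 ∧ ¬(p4 ∧ (¬p4 ∨ p4)) ∨ p4))   — idempotence
= p1 ∧ (p4 ∧ ¬p1 ∨ p1 ∧ (p4 ∧ ¬p4 ∨ p4))   — complement / identity
= p1 ∧ (p4 ∧ ¬p1 ∨ p1 ∧ p4)   — complement / identity
= p1 ∧ p4   — distribution

p1 ∧ p4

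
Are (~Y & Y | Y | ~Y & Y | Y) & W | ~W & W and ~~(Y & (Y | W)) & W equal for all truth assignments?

Yes

E1: (~Y & Y | Y | ~Y & Y | Y) & W | ~W & W
    = (~Y & Y | Y) & W | ~W & W   [idempotence]
    = Y & W | ~W & W   [complement / identity]
    = Y & W   [complement / identity]
E2: ~~(Y & (Y | W)) & W
    = Y & (Y | W) & W   [double negation]
    = Y & W   [absorption]
Both reduce to Y & W, so they are equivalent.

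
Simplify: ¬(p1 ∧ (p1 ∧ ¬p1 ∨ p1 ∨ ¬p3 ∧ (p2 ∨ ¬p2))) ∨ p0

¬(p1 ∧ (p1 ∧ ¬p1 ∨ p1 ∨ ¬p3 ∧ (p2 ∨ ¬p2))) ∨ p0
= ¬(p1 ∧ (p1 ∧ ¬p1 ∨ p1 ∨ ¬p3)) ∨ p0   (complement / identity)
= ¬(p1 ∧ (p1 ∨ ¬p3)) ∨ p0   (complement / identity)
= ¬p1 ∨ p0   (absorption)

¬p1 ∨ p0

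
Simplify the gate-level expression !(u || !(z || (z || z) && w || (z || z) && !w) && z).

!u

!(u || !(z || (z || z) && w || (z || z) && !w) && z)
= !(u || !(z || z || z) && z)   — distribution
= !(u || !(z || z) && z)   — idempotence
= !(u || !z && z)   — idempotence
= !u   — complement / identity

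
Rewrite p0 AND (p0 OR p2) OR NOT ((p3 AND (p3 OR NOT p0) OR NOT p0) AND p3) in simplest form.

p0 OR NOT p3

p0 AND (p0 OR p2) OR NOT ((p3 AND (p3 OR NOT p0) OR NOT p0) AND p3)
= p0 OR NOT ((p3 AND (p3 OR NOT p0) OR NOT p0) AND p3)   — absorption
= p0 OR NOT ((p3 OR NOT p0) AND p3)   — absorption
= p0 OR NOT p3   — absorption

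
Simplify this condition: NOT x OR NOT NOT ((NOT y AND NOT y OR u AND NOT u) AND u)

NOT x OR NOT NOT ((NOT y AND NOT y OR u AND NOT u) AND u)
= NOT x OR NOT NOT ((NOT y OR u AND NOT u) AND u)
= NOT x OR (NOT y OR u AND NOT u) AND u
= NOT x OR NOT y AND u

NOT x OR NOT y AND u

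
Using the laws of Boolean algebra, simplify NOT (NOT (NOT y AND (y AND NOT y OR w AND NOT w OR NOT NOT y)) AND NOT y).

NOT (NOT (NOT y AND (y AND NOT y OR w AND NOT w OR NOT NOT y)) AND NOT y)
= NOT (NOT (NOT y AND (y AND NOT y OR NOT NOT y)) AND NOT y)   [complement / identity]
= NOT (NOT (NOT y AND NOT NOT y) AND NOT y)   [complement / identity]
= NOT ((y OR NOT y) AND NOT y)   [De Morgan]
= NOT NOT y   [complement / identity]
= y   [double negation]

y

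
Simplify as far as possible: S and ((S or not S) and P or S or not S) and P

S and P

S and ((S or not S) and P or S or not S) and P
= S and (S or not S) and P   (absorption)
= S and P   (complement / identity)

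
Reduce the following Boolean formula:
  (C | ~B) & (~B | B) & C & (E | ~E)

C

(C | ~B) & (~B | B) & C & (E | ~E)
= (C | ~B) & (~B | B) & C   [complement / identity]
= (C | ~B) & C   [complement / identity]
= C   [absorption]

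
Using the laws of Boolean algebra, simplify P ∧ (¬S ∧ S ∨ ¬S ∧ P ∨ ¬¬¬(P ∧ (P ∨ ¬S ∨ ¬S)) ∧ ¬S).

P ∧ (¬S ∧ S ∨ ¬S ∧ P ∨ ¬¬¬(P ∧ (P ∨ ¬S ∨ ¬S)) ∧ ¬S)
= P ∧ (¬S ∧ S ∨ ¬S ∧ P ∨ ¬(P ∧ (P ∨ ¬S ∨ ¬S)) ∧ ¬S)   (double negation)
= P ∧ (¬S ∧ S ∨ ¬S ∧ P ∨ ¬(P ∧ (P ∨ ¬S)) ∧ ¬S)   (idempotence)
= P ∧ (¬S ∧ S ∨ ¬S ∧ P ∨ ¬P ∧ ¬S)   (absorption)
= P ∧ (¬S ∧ S ∨ ¬S)   (distribution)
= P ∧ ¬S   (complement / identity)

P ∧ ¬S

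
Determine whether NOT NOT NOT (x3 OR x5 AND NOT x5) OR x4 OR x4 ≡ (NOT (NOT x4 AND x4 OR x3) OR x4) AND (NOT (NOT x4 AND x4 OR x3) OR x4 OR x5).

E1: NOT NOT NOT (x3 OR x5 AND NOT x5) OR x4 OR x4
    = NOT NOT NOT (x3 OR x5 AND NOT x5) OR x4   (idempotence)
    = NOT NOT NOT x3 OR x4   (complement / identity)
    = NOT x3 OR x4   (double negation)
E2: (NOT (NOT x4 AND x4 OR x3) OR x4) AND (NOT (NOT x4 AND x4 OR x3) OR x4 OR x5)
    = NOT (NOT x4 AND x4 OR x3) OR x4   (absorption)
    = NOT x3 OR x4   (complement / identity)
Both reduce to NOT x3 OR x4, so they are equivalent.

Yes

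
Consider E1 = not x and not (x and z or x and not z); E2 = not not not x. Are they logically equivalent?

E1: not x and not (x and z or x and not z)
    = not x and not x
    = not x
E2: not not not x
    = not x
Both reduce to not x, so they are equivalent.

Yes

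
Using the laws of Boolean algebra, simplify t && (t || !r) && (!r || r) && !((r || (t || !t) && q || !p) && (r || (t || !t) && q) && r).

t && (t || !r) && (!r || r) && !((r || (t || !t) && q || !p) && (r || (t || !t) && q) && r)
= t && (t || !r) && (!r || r) && !((r || (t || !t) && q) && r)   [absorption]
= t && (t || !r) && !((r || (t || !t) && q) && r)   [complement / identity]
= t && (t || !r) && !((r || q) && r)   [complement / identity]
= t && !((r || q) && r)   [absorption]
= t && !r   [absorption]

t && !r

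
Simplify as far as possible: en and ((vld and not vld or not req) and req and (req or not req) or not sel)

en and ((vld and not vld or not req) and req and (req or not req) or not sel)
= en and (not req and req and (req or not req) or not sel)
= en and (not req and req or not sel)
= en and not sel

en and not sel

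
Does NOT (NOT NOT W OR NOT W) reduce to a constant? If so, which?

NOT (NOT NOT W OR NOT W)
= NOT W AND W   — De Morgan
= FALSE   — complement

yes, False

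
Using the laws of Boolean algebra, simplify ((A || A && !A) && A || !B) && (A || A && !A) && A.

((A || A && !A) && A || !B) && (A || A && !A) && A
= (A || A && !A) && A   — absorption
= A && A   — complement / identity
= A   — idempotence

A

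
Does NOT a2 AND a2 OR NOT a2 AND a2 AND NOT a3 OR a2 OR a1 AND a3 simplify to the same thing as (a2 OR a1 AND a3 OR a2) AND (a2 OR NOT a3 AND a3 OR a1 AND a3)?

Yes

E1: NOT a2 AND a2 OR NOT a2 AND a2 AND NOT a3 OR a2 OR a1 AND a3
    = NOT a2 AND a2 OR a2 OR a1 AND a3   — absorption
    = a2 OR a1 AND a3   — complement / identity
E2: (a2 OR a1 AND a3 OR a2) AND (a2 OR NOT a3 AND a3 OR a1 AND a3)
    = (a2 OR a1 AND a3 OR a2) AND (a2 OR a1 AND a3)   — complement / identity
    = a2 OR a1 AND a3   — absorption
Both reduce to a2 OR a1 AND a3, so they are equivalent.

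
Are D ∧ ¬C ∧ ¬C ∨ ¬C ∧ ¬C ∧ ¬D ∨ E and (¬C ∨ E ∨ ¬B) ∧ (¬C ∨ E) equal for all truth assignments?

E1: D ∧ ¬C ∧ ¬C ∨ ¬C ∧ ¬C ∧ ¬D ∨ E
    = ¬C ∧ ¬C ∨ E   — distribution
    = ¬C ∨ E   — idempotence
E2: (¬C ∨ E ∨ ¬B) ∧ (¬C ∨ E)
    = ¬C ∨ E   — absorption
Both reduce to ¬C ∨ E, so they are equivalent.

Yes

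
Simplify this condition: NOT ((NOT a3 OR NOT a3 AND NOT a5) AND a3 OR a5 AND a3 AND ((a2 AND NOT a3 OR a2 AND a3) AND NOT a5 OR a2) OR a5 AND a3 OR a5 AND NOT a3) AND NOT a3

NOT ((NOT a3 OR NOT a3 AND NOT a5) AND a3 OR a5 AND a3 AND ((a2 AND NOT a3 OR a2 AND a3) AND NOT a5 OR a2) OR a5 AND a3 OR a5 AND NOT a3) AND NOT a3
= NOT ((NOT a3 OR NOT a3 AND NOT a5) AND a3 OR a5 AND a3 AND (a2 AND NOT a5 OR a2) OR a5 AND a3 OR a5 AND NOT a3) AND NOT a3   (distribution)
= NOT (NOT a3 AND a3 OR a5 AND a3 AND (a2 AND NOT a5 OR a2) OR a5 AND a3 OR a5 AND NOT a3) AND NOT a3   (absorption)
= NOT (a5 AND a3 AND (a2 AND NOT a5 OR a2) OR a5 AND a3 OR a5 AND NOT a3) AND NOT a3   (complement / identity)
= NOT (a5 AND a3 AND a2 OR a5 AND a3 OR a5 AND NOT a3) AND NOT a3   (absorption)
= NOT (a5 AND a3 OR a5 AND NOT a3) AND NOT a3   (absorption)
= NOT a5 AND NOT a3   (distribution)

NOT a5 AND NOT a3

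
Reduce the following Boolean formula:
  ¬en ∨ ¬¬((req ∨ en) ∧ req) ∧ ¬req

¬en

¬en ∨ ¬¬((req ∨ en) ∧ req) ∧ ¬req
= ¬en ∨ ¬¬req ∧ ¬req
= ¬en ∨ req ∧ ¬req
= ¬en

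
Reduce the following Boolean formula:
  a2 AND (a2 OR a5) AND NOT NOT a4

a2 AND (a2 OR a5) AND NOT NOT a4
= a2 AND (a2 OR a5) AND a4
= a2 AND a4

a2 AND a4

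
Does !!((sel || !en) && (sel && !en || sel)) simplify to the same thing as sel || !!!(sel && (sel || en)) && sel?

Yes

E1: !!((sel || !en) && (sel && !en || sel))
    = !!((sel || !en) && sel)   [absorption]
    = (sel || !en) && sel   [double negation]
    = sel   [absorption]
E2: sel || !!!(sel && (sel || en)) && sel
    = sel || !!!sel && sel   [absorption]
    = sel || !sel && sel   [double negation]
    = sel   [complement / identity]
Both reduce to sel, so they are equivalent.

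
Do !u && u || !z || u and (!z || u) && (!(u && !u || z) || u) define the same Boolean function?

E1: !u && u || !z || u
    = !z || u   [complement / identity]
E2: (!z || u) && (!(u && !u || z) || u)
    = (!z || u) && (!z || u)   [complement / identity]
    = !z || u   [idempotence]
Both reduce to !z || u, so they are equivalent.

Yes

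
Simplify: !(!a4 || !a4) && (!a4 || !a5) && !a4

false

!(!a4 || !a4) && (!a4 || !a5) && !a4
= !(!a4 || !a4) && !a4   [absorption]
= a4 && a4 && !a4   [De Morgan]
= a4 && !a4   [idempotence]
= false   [complement]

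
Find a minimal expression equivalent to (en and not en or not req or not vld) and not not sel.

(en and not en or not req or not vld) and not not sel
= (en and not en or not req or not vld) and sel   [double negation]
= (not req or not vld) and sel   [complement / identity]

(not req or not vld) and sel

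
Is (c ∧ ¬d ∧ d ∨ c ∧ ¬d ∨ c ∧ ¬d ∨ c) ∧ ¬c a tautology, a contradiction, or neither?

(c ∧ ¬d ∧ d ∨ c ∧ ¬d ∨ c ∧ ¬d ∨ c) ∧ ¬c
= (c ∧ ¬d ∧ d ∨ c ∧ ¬d ∨ c) ∧ ¬c   — absorption
= (c ∧ ¬d ∨ c) ∧ ¬c   — absorption
= c ∧ ¬c   — absorption
= False   — complement

contradiction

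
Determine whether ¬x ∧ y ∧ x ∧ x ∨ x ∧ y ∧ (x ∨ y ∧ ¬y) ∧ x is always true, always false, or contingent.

¬x ∧ y ∧ x ∧ x ∨ x ∧ y ∧ (x ∨ y ∧ ¬y) ∧ x
= ¬x ∧ y ∧ x ∧ x ∨ x ∧ y ∧ x ∧ x
= y ∧ x ∧ x
= y ∧ x
This depends on x, y, so it is not a constant.

contingent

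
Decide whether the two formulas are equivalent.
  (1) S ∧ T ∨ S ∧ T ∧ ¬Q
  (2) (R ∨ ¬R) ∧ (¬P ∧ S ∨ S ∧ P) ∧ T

Yes

E1: S ∧ T ∨ S ∧ T ∧ ¬Q
    = S ∧ T   (absorption)
E2: (R ∨ ¬R) ∧ (¬P ∧ S ∨ S ∧ P) ∧ T
    = (R ∨ ¬R) ∧ S ∧ T   (distribution)
    = S ∧ T   (complement / identity)
Both reduce to S ∧ T, so they are equivalent.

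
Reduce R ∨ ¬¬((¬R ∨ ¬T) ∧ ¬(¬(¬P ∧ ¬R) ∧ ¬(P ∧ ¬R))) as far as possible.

R ∨ ¬¬((¬R ∨ ¬T) ∧ ¬(¬(¬P ∧ ¬R) ∧ ¬(P ∧ ¬R)))
= R ∨ ¬¬((¬R ∨ ¬T) ∧ (¬P ∧ ¬R ∨ P ∧ ¬R))
= R ∨ ¬¬((¬R ∨ ¬T) ∧ ¬R)
= R ∨ ¬¬¬R
= R ∨ ¬R
= True

True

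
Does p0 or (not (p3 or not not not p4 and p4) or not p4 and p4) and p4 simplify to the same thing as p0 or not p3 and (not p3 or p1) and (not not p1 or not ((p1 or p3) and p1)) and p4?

Yes

E1: p0 or (not (p3 or not not not p4 and p4) or not p4 and p4) and p4
    = p0 or not (p3 or not not not p4 and p4) and p4   (complement / identity)
    = p0 or not (p3 or not p4 and p4) and p4   (double negation)
    = p0 or not p3 and p4   (complement / identity)
E2: p0 or not p3 and (not p3 or p1) and (not not p1 or not ((p1 or p3) and p1)) and p4
    = p0 or not p3 and (not p3 or p1) and (not not p1 or not p1) and p4   (absorption)
    = p0 or not p3 and (not p3 or p1) and (p1 or not p1) and p4   (double negation)
    = p0 or not p3 and (not p3 or p1) and p4   (complement / identity)
    = p0 or not p3 and p4   (absorption)
Both reduce to p0 or not p3 and p4, so they are equivalent.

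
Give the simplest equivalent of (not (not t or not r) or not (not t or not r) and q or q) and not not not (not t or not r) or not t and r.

(not (not t or not r) or not (not t or not r) and q or q) and not not not (not t or not r) or not t and r
= (not (not t or not r) or q) and not not not (not t or not r) or not t and r   [absorption]
= (not (not t or not r) or q) and not (not t or not r) or not t and r   [double negation]
= not (not t or not r) or not t and r   [absorption]
= t and r or not t and r   [De Morgan]
= r   [distribution]

r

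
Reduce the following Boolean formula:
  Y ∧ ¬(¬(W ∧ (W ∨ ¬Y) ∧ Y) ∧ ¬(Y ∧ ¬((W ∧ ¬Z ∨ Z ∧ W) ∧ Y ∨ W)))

Y

Y ∧ ¬(¬(W ∧ (W ∨ ¬Y) ∧ Y) ∧ ¬(Y ∧ ¬((W ∧ ¬Z ∨ Z ∧ W) ∧ Y ∨ W)))
= Y ∧ ¬(¬(W ∧ Y) ∧ ¬(Y ∧ ¬((W ∧ ¬Z ∨ Z ∧ W) ∧ Y ∨ W)))
= Y ∧ ¬(¬(W ∧ Y) ∧ ¬(Y ∧ ¬(W ∧ Y ∨ W)))
= Y ∧ (W ∧ Y ∨ Y ∧ ¬(W ∧ Y ∨ W))
= Y ∧ (W ∧ Y ∨ Y ∧ ¬W)
= Y ∧ Y
= Y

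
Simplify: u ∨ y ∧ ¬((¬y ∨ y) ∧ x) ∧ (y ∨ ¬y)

u ∨ y ∧ ¬((¬y ∨ y) ∧ x) ∧ (y ∨ ¬y)
= u ∨ y ∧ ¬((¬y ∨ y) ∧ x)
= u ∨ y ∧ ¬x

u ∨ y ∧ ¬x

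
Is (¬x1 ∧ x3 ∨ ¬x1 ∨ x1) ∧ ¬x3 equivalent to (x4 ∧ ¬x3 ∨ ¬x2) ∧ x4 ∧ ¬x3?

E1: (¬x1 ∧ x3 ∨ ¬x1 ∨ x1) ∧ ¬x3
    = (¬x1 ∨ x1) ∧ ¬x3   — absorption
    = ¬x3   — complement / identity
E2: (x4 ∧ ¬x3 ∨ ¬x2) ∧ x4 ∧ ¬x3
    = x4 ∧ ¬x3   — absorption
These differ: at x1=1, x2=0, x3=0, x4=0, E1 = 1 but E2 = 0.

No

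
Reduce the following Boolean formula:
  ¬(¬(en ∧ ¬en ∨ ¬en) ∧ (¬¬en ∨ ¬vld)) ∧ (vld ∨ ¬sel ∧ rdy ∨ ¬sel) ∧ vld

¬en ∧ vld

¬(¬(en ∧ ¬en ∨ ¬en) ∧ (¬¬en ∨ ¬vld)) ∧ (vld ∨ ¬sel ∧ rdy ∨ ¬sel) ∧ vld
= ¬(¬¬en ∧ (¬¬en ∨ ¬vld)) ∧ (vld ∨ ¬sel ∧ rdy ∨ ¬sel) ∧ vld
= ¬(¬¬en ∧ (¬¬en ∨ ¬vld)) ∧ (vld ∨ ¬sel) ∧ vld
= ¬¬¬en ∧ (vld ∨ ¬sel) ∧ vld
= ¬en ∧ (vld ∨ ¬sel) ∧ vld
= ¬en ∧ vld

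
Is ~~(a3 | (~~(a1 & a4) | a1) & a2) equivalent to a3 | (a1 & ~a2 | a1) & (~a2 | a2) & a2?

Yes

E1: ~~(a3 | (~~(a1 & a4) | a1) & a2)
    = ~~(a3 | (a1 & a4 | a1) & a2)   — double negation
    = a3 | (a1 & a4 | a1) & a2   — double negation
    = a3 | a1 & a2   — absorption
E2: a3 | (a1 & ~a2 | a1) & (~a2 | a2) & a2
    = a3 | a1 & (~a2 | a2) & a2   — absorption
    = a3 | a1 & a2   — complement / identity
Both reduce to a3 | a1 & a2, so they are equivalent.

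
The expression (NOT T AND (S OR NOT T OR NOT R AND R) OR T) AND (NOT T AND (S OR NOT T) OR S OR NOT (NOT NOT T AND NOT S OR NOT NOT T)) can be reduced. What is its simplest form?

S OR NOT T

(NOT T AND (S OR NOT T OR NOT R AND R) OR T) AND (NOT T AND (S OR NOT T) OR S OR NOT (NOT NOT T AND NOT S OR NOT NOT T))
= (NOT T AND (S OR NOT T) OR T) AND (NOT T AND (S OR NOT T) OR S OR NOT (NOT NOT T AND NOT S OR NOT NOT T))   (complement / identity)
= (NOT T AND (S OR NOT T) OR T) AND (NOT T AND (S OR NOT T) OR S OR NOT NOT NOT T)   (absorption)
= NOT T AND (S OR NOT T) OR T AND (S OR NOT NOT NOT T)   (distribution)
= NOT T AND (S OR NOT T) OR T AND (S OR NOT T)   (double negation)
= S OR NOT T   (distribution)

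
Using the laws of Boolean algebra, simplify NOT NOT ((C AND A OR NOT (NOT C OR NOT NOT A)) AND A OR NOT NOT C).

NOT NOT ((C AND A OR NOT (NOT C OR NOT NOT A)) AND A OR NOT NOT C)
= NOT NOT ((C AND A OR C AND NOT A) AND A OR NOT NOT C)   [De Morgan]
= NOT NOT ((C AND A OR C AND NOT A) AND A OR C)   [double negation]
= NOT NOT (C AND A OR C)   [distribution]
= NOT NOT C   [absorption]
= C   [double negation]

C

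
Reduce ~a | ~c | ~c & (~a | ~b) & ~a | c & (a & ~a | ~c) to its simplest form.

~a | ~c

~a | ~c | ~c & (~a | ~b) & ~a | c & (a & ~a | ~c)
= ~a | ~c | ~c & ~a | c & (a & ~a | ~c)   [absorption]
= ~a | ~c | ~c & ~a | c & ~c   [complement / identity]
= ~a | ~c | c & ~c   [absorption]
= ~a | ~c   [complement / identity]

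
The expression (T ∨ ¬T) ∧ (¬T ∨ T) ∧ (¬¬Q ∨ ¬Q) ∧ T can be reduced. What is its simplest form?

T

(T ∨ ¬T) ∧ (¬T ∨ T) ∧ (¬¬Q ∨ ¬Q) ∧ T
= (T ∨ ¬T) ∧ (¬T ∨ T) ∧ (Q ∨ ¬Q) ∧ T   — double negation
= (T ∨ ¬T) ∧ (¬T ∨ T) ∧ T   — complement / identity
= (T ∨ ¬T) ∧ T   — complement / identity
= T   — complement / identity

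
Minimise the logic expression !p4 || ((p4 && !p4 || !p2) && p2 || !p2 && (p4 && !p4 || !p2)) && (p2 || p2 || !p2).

!p4 || ((p4 && !p4 || !p2) && p2 || !p2 && (p4 && !p4 || !p2)) && (p2 || p2 || !p2)
= !p4 || (p4 && !p4 || !p2) && (p2 || !p2) && (p2 || p2 || !p2)   [distribution]
= !p4 || (p4 && !p4 || !p2) && (p2 || !p2) && (p2 || !p2)   [idempotence]
= !p4 || !p2 && (p2 || !p2) && (p2 || !p2)   [complement / identity]
= !p4 || !p2 && (p2 || !p2)   [complement / identity]
= !p4 || !p2   [complement / identity]

!p4 || !p2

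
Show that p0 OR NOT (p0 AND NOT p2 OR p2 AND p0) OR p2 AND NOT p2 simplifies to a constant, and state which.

TRUE

p0 OR NOT (p0 AND NOT p2 OR p2 AND p0) OR p2 AND NOT p2
= p0 OR NOT p0 OR p2 AND NOT p2   — distribution
= p0 OR NOT p0   — complement / identity
= TRUE   — complement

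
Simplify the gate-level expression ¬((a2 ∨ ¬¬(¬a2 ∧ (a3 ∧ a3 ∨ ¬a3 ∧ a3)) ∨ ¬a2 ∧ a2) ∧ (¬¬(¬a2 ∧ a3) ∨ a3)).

¬a3

¬((a2 ∨ ¬¬(¬a2 ∧ (a3 ∧ a3 ∨ ¬a3 ∧ a3)) ∨ ¬a2 ∧ a2) ∧ (¬¬(¬a2 ∧ a3) ∨ a3))
= ¬((a2 ∨ ¬¬(¬a2 ∧ (a3 ∧ a3 ∨ ¬a3 ∧ a3))) ∧ (¬¬(¬a2 ∧ a3) ∨ a3))   (complement / identity)
= ¬((a2 ∨ ¬¬(¬a2 ∧ a3)) ∧ (¬¬(¬a2 ∧ a3) ∨ a3))   (distribution)
= ¬(a2 ∧ a3 ∨ ¬¬(¬a2 ∧ a3))   (distribution)
= ¬(a2 ∧ a3 ∨ ¬a2 ∧ a3)   (double negation)
= ¬a3   (distribution)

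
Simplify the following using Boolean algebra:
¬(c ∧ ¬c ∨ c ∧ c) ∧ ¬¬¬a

¬(c ∧ ¬c ∨ c ∧ c) ∧ ¬¬¬a
= ¬(c ∧ ¬c ∨ c ∧ c) ∧ ¬a   — double negation
= ¬c ∧ ¬a   — distribution

¬c ∧ ¬a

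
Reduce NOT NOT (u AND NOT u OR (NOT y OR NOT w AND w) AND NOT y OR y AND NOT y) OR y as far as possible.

NOT NOT (u AND NOT u OR (NOT y OR NOT w AND w) AND NOT y OR y AND NOT y) OR y
= NOT NOT (u AND NOT u OR NOT y AND NOT y OR y AND NOT y) OR y   (complement / identity)
= NOT NOT (NOT y AND NOT y OR y AND NOT y) OR y   (complement / identity)
= NOT y AND NOT y OR y AND NOT y OR y   (double negation)
= NOT y OR y   (distribution)
= TRUE   (complement)

TRUE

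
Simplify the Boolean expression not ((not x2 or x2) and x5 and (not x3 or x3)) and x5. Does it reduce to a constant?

False

not ((not x2 or x2) and x5 and (not x3 or x3)) and x5
= not (x5 and (not x3 or x3)) and x5   — complement / identity
= not x5 and x5   — complement / identity
= False   — complement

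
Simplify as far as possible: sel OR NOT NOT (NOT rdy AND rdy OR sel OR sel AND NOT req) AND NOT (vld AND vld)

sel OR NOT NOT (NOT rdy AND rdy OR sel OR sel AND NOT req) AND NOT (vld AND vld)
= sel OR (NOT rdy AND rdy OR sel OR sel AND NOT req) AND NOT (vld AND vld)   [double negation]
= sel OR (NOT rdy AND rdy OR sel OR sel AND NOT req) AND NOT vld   [idempotence]
= sel OR (sel OR sel AND NOT req) AND NOT vld   [complement / identity]
= sel OR sel AND NOT vld   [absorption]
= sel   [absorption]

sel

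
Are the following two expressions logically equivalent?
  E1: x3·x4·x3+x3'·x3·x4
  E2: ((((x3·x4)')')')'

Yes

E1: x3·x4·x3+x3'·x3·x4
    = x3·x4   — distribution
E2: ((((x3·x4)')')')'
    = ((x3·x4)')'   — double negation
    = x3·x4   — double negation
Both reduce to x3·x4, so they are equivalent.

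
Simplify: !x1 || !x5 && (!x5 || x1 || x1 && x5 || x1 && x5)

!x1 || !x5 && (!x5 || x1 || x1 && x5 || x1 && x5)
= !x1 || !x5 && (!x5 || x1 || x1 && x5)   — idempotence
= !x1 || !x5 && (!x5 || x1)   — absorption
= !x1 || !x5   — absorption

!x1 || !x5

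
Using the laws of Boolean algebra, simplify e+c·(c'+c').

e+c·(c'+c')
= e+c·c'   — idempotence
= e   — complement / identity

e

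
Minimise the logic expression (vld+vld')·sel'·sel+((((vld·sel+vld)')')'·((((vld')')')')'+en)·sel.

(vld+vld')·sel'·sel+((((vld·sel+vld)')')'·((((vld')')')')'+en)·sel
= (vld+vld')·sel'·sel+((((vld·sel+vld)')')'·((vld')')'+en)·sel   — double negation
= sel'·sel+((((vld·sel+vld)')')'·((vld')')'+en)·sel   — complement / identity
= sel'·sel+(((vld')')'·((vld')')'+en)·sel   — absorption
= sel'·sel+(((vld')')'+en)·sel   — idempotence
= (((vld')')'+en)·sel   — complement / identity
= (vld'+en)·sel   — double negation

(vld'+en)·sel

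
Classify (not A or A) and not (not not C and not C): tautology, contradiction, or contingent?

tautology

(not A or A) and not (not not C and not C)
= (not A or A) and (not C or C)   (De Morgan)
= not A or A   (complement / identity)
= True   (complement)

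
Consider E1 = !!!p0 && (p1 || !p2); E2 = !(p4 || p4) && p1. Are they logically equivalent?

E1: !!!p0 && (p1 || !p2)
    = !p0 && (p1 || !p2)   [double negation]
E2: !(p4 || p4) && p1
    = !p4 && p1   [idempotence]
These differ: at p0=1, p1=1, p2=0, p4=0, E1 = 0 but E2 = 1.

No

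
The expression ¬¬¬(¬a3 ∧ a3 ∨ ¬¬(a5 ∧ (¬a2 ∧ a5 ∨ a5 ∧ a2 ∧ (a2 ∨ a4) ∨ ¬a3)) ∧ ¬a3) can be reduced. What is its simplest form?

¬a5 ∨ a3

¬¬¬(¬a3 ∧ a3 ∨ ¬¬(a5 ∧ (¬a2 ∧ a5 ∨ a5 ∧ a2 ∧ (a2 ∨ a4) ∨ ¬a3)) ∧ ¬a3)
= ¬¬¬(¬¬(a5 ∧ (¬a2 ∧ a5 ∨ a5 ∧ a2 ∧ (a2 ∨ a4) ∨ ¬a3)) ∧ ¬a3)   [complement / identity]
= ¬¬¬(¬¬(a5 ∧ (¬a2 ∧ a5 ∨ a5 ∧ a2 ∨ ¬a3)) ∧ ¬a3)   [absorption]
= ¬¬¬(¬¬(a5 ∧ (a5 ∨ ¬a3)) ∧ ¬a3)   [distribution]
= ¬¬¬(¬¬a5 ∧ ¬a3)   [absorption]
= ¬(¬¬a5 ∧ ¬a3)   [double negation]
= ¬a5 ∨ a3   [De Morgan]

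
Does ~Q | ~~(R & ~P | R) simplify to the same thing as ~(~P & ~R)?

E1: ~Q | ~~(R & ~P | R)
    = ~Q | ~~R
    = ~Q | R
E2: ~(~P & ~R)
    = P | R
These differ: at P=0, Q=0, R=0, E1 = 1 but E2 = 0.

No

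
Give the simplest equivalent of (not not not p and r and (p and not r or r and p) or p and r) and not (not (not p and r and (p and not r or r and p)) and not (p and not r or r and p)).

r and p

(not not not p and r and (p and not r or r and p) or p and r) and not (not (not p and r and (p and not r or r and p)) and not (p and not r or r and p))
= (not not not p and r and (p and not r or r and p) or p and r) and (not p and r and (p and not r or r and p) or p and not r or r and p)   (De Morgan)
= (not p and r and (p and not r or r and p) or p and r) and (not p and r and (p and not r or r and p) or p and not r or r and p)   (double negation)
= not p and r and (p and not r or r and p) or p and r and (p and not r or r and p)   (distribution)
= (not p and r or p and r) and (p and not r or r and p)   (distribution)
= (not p and r or p and r) and p   (distribution)
= r and p   (distribution)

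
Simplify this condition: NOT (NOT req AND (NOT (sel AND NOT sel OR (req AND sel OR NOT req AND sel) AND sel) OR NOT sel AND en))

req OR sel

NOT (NOT req AND (NOT (sel AND NOT sel OR (req AND sel OR NOT req AND sel) AND sel) OR NOT sel AND en))
= NOT (NOT req AND (NOT (sel AND NOT sel OR sel AND sel) OR NOT sel AND en))   (distribution)
= NOT (NOT req AND (NOT sel OR NOT sel AND en))   (distribution)
= NOT (NOT req AND NOT sel)   (absorption)
= req OR sel   (De Morgan)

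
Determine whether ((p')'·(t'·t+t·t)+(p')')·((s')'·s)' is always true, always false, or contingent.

contingent

((p')'·(t'·t+t·t)+(p')')·((s')'·s)'
= ((p')'·(t'·t+t·t)+(p')')·(s·s)'   [double negation]
= ((p')'·(t'·t+t·t)+p)·(s·s)'   [double negation]
= (p·(t'·t+t·t)+p)·(s·s)'   [double negation]
= (p·t+p)·(s·s)'   [distribution]
= p·(s·s)'   [absorption]
= p·s'   [idempotence]
This depends on p, s, so it is not a constant.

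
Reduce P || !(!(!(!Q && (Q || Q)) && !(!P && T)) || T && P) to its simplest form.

P || !(!(!(!Q && (Q || Q)) && !(!P && T)) || T && P)
= P || !(!Q && (Q || Q) || !P && T || T && P)   — De Morgan
= P || !(!Q && Q || !P && T || T && P)   — idempotence
= P || !(!P && T || T && P)   — complement / identity
= P || !T   — distribution

P || !T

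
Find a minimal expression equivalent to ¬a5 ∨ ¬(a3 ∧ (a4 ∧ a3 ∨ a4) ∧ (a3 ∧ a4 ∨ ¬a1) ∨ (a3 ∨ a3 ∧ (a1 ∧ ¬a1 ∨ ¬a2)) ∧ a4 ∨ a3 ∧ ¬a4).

¬a5 ∨ ¬a3

¬a5 ∨ ¬(a3 ∧ (a4 ∧ a3 ∨ a4) ∧ (a3 ∧ a4 ∨ ¬a1) ∨ (a3 ∨ a3 ∧ (a1 ∧ ¬a1 ∨ ¬a2)) ∧ a4 ∨ a3 ∧ ¬a4)
= ¬a5 ∨ ¬(a3 ∧ (a4 ∧ a3 ∨ a4) ∧ (a3 ∧ a4 ∨ ¬a1) ∨ (a3 ∨ a3 ∧ ¬a2) ∧ a4 ∨ a3 ∧ ¬a4)   (complement / identity)
= ¬a5 ∨ ¬(a3 ∧ a4 ∧ (a3 ∧ a4 ∨ ¬a1) ∨ (a3 ∨ a3 ∧ ¬a2) ∧ a4 ∨ a3 ∧ ¬a4)   (absorption)
= ¬a5 ∨ ¬(a3 ∧ a4 ∧ (a3 ∧ a4 ∨ ¬a1) ∨ a3 ∧ a4 ∨ a3 ∧ ¬a4)   (absorption)
= ¬a5 ∨ ¬(a3 ∧ a4 ∨ a3 ∧ a4 ∨ a3 ∧ ¬a4)   (absorption)
= ¬a5 ∨ ¬(a3 ∧ a4 ∨ a3 ∧ ¬a4)   (idempotence)
= ¬a5 ∨ ¬a3   (distribution)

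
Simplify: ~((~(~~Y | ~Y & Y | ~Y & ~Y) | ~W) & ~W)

W

~((~(~~Y | ~Y & Y | ~Y & ~Y) | ~W) & ~W)
= ~((~(~~Y | ~Y) | ~W) & ~W)
= ~((~Y & Y | ~W) & ~W)
= ~(~W & ~W)
= W | W
= W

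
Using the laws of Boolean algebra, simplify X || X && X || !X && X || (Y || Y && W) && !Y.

X

X || X && X || !X && X || (Y || Y && W) && !Y
= X || X || (Y || Y && W) && !Y   [distribution]
= X || (Y || Y && W) && !Y   [idempotence]
= X || Y && !Y   [absorption]
= X   [complement / identity]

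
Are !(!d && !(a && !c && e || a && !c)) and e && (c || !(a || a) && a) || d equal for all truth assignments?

No

E1: !(!d && !(a && !c && e || a && !c))
    = !(!d && !(a && !c))   — absorption
    = d || a && !c   — De Morgan
E2: e && (c || !(a || a) && a) || d
    = e && (c || !a && a) || d   — idempotence
    = e && c || d   — complement / identity
These differ: at a=1, c=1, d=0, e=1, E1 = 0 but E2 = 1.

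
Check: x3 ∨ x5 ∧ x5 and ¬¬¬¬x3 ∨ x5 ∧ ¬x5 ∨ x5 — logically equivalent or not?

E1: x3 ∨ x5 ∧ x5
    = x3 ∨ x5   (idempotence)
E2: ¬¬¬¬x3 ∨ x5 ∧ ¬x5 ∨ x5
    = ¬¬x3 ∨ x5 ∧ ¬x5 ∨ x5   (double negation)
    = x3 ∨ x5 ∧ ¬x5 ∨ x5   (double negation)
    = x3 ∨ x5   (complement / identity)
Both reduce to x3 ∨ x5, so they are equivalent.

Yes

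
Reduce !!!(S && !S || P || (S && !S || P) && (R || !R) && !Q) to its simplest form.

!P

!!!(S && !S || P || (S && !S || P) && (R || !R) && !Q)
= !!!(S && !S || P || (S && !S || P) && !Q)
= !(S && !S || P || (S && !S || P) && !Q)
= !(S && !S || P)
= !P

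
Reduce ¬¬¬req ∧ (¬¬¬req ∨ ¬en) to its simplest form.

¬¬¬req ∧ (¬¬¬req ∨ ¬en)
= ¬¬¬req   — absorption
= ¬req   — double negation

¬req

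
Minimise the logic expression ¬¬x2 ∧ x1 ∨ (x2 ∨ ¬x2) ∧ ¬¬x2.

¬¬x2 ∧ x1 ∨ (x2 ∨ ¬x2) ∧ ¬¬x2
= ¬¬x2 ∧ x1 ∨ ¬¬x2   (complement / identity)
= ¬¬x2   (absorption)
= x2   (double negation)

x2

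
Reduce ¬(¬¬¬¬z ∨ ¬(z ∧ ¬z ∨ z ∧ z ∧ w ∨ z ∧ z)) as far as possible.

¬(¬¬¬¬z ∨ ¬(z ∧ ¬z ∨ z ∧ z ∧ w ∨ z ∧ z))
= ¬¬¬z ∧ (z ∧ ¬z ∨ z ∧ z ∧ w ∨ z ∧ z)   [De Morgan]
= ¬z ∧ (z ∧ ¬z ∨ z ∧ z ∧ w ∨ z ∧ z)   [double negation]
= ¬z ∧ (z ∧ ¬z ∨ z ∧ z)   [absorption]
= ¬z ∧ z   [distribution]
= False   [complement]

False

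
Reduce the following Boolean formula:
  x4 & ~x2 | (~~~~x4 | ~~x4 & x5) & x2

x4 & ~x2 | (~~~~x4 | ~~x4 & x5) & x2
= x4 & ~x2 | (~~x4 | ~~x4 & x5) & x2   (double negation)
= x4 & ~x2 | ~~x4 & x2   (absorption)
= x4 & ~x2 | x4 & x2   (double negation)
= x4   (distribution)

x4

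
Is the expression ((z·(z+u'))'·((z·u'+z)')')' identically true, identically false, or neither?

identically true

((z·(z+u'))'·((z·u'+z)')')'
= ((z·(z+u'))'·(z')')'   [absorption]
= (z'·(z')')'   [absorption]
= z+z'   [De Morgan]
= 1   [complement]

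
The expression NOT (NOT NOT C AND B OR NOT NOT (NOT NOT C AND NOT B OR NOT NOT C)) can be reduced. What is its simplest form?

NOT C

NOT (NOT NOT C AND B OR NOT NOT (NOT NOT C AND NOT B OR NOT NOT C))
= NOT (NOT NOT C AND B OR NOT NOT NOT NOT C)   — absorption
= NOT (NOT NOT C AND B OR NOT NOT C)   — double negation
= NOT NOT NOT C   — absorption
= NOT C   — double negation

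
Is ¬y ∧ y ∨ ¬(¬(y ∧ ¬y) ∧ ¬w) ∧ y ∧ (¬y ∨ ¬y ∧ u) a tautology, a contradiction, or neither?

contradiction

¬y ∧ y ∨ ¬(¬(y ∧ ¬y) ∧ ¬w) ∧ y ∧ (¬y ∨ ¬y ∧ u)
= ¬y ∧ y ∨ ¬(¬(y ∧ ¬y) ∧ ¬w) ∧ y ∧ ¬y   [absorption]
= ¬y ∧ y ∨ (y ∧ ¬y ∨ w) ∧ y ∧ ¬y   [De Morgan]
= (y ∧ ¬y ∨ w) ∧ y ∧ ¬y   [complement / identity]
= y ∧ ¬y   [absorption]
= False   [complement]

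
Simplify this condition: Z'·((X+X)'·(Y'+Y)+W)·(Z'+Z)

Z'·(X'+W)

Z'·((X+X)'·(Y'+Y)+W)·(Z'+Z)
= Z'·(X'·(Y'+Y)+W)·(Z'+Z)   [idempotence]
= Z'·(X'·(Y'+Y)+W)   [complement / identity]
= Z'·(X'+W)   [complement / identity]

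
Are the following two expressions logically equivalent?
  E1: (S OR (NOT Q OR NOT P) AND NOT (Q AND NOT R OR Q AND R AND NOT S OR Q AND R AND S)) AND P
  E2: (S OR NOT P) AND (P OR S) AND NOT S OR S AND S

No

E1: (S OR (NOT Q OR NOT P) AND NOT (Q AND NOT R OR Q AND R AND NOT S OR Q AND R AND S)) AND P
    = (S OR (NOT Q OR NOT P) AND NOT (Q AND NOT R OR Q AND R)) AND P   [distribution]
    = (S OR (NOT Q OR NOT P) AND NOT Q) AND P   [distribution]
    = (S OR NOT Q) AND P   [absorption]
E2: (S OR NOT P) AND (P OR S) AND NOT S OR S AND S
    = (NOT P AND P OR S) AND NOT S OR S AND S   [distribution]
    = S AND NOT S OR S AND S   [complement / identity]
    = S   [distribution]
These differ: at P=0, Q=1, R=0, S=1, E1 = 0 but E2 = 1.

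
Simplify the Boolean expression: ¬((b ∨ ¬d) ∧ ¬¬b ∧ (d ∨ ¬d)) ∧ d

¬b ∧ d

¬((b ∨ ¬d) ∧ ¬¬b ∧ (d ∨ ¬d)) ∧ d
= ¬((b ∨ ¬d) ∧ b ∧ (d ∨ ¬d)) ∧ d   [double negation]
= ¬((b ∨ ¬d) ∧ b) ∧ d   [complement / identity]
= ¬b ∧ d   [absorption]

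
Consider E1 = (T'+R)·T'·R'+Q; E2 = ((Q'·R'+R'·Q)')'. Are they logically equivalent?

E1: (T'+R)·T'·R'+Q
    = T'·R'+Q   — absorption
E2: ((Q'·R'+R'·Q)')'
    = ((R')')'   — distribution
    = R'   — double negation
These differ: at Q=1, R=1, T=0, E1 = 1 but E2 = 0.

No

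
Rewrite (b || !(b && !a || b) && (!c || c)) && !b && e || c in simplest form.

!b && e || c

(b || !(b && !a || b) && (!c || c)) && !b && e || c
= (b || !b && (!c || c)) && !b && e || c
= (b || !b) && !b && e || c
= !b && e || c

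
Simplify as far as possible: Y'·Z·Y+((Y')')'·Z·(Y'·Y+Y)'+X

Y'·Z·Y+((Y')')'·Z·(Y'·Y+Y)'+X
= Y'·Z·Y+((Y')')'·Z·Y'+X   — complement / identity
= Y'·Z·Y+Y'·Z·Y'+X   — double negation
= Y'·Z+X   — distribution

Y'·Z+X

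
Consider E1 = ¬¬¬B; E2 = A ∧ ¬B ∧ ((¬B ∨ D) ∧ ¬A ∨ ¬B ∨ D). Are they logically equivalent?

E1: ¬¬¬B
    = ¬B
E2: A ∧ ¬B ∧ ((¬B ∨ D) ∧ ¬A ∨ ¬B ∨ D)
    = A ∧ ¬B ∧ (¬B ∨ D)
    = A ∧ ¬B
These differ: at A=0, B=0, D=0, E1 = 1 but E2 = 0.

No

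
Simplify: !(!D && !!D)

true

!(!D && !!D)
= D || !D
= true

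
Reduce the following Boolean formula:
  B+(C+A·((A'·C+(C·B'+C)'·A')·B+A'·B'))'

B+C'

B+(C+A·((A'·C+(C·B'+C)'·A')·B+A'·B'))'
= B+(C+A·((A'·C+C'·A')·B+A'·B'))'
= B+(C+A·(A'·B+A'·B'))'
= B+(C+A·A')'
= B+C'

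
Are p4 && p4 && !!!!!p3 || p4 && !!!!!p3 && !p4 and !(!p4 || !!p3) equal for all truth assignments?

E1: p4 && p4 && !!!!!p3 || p4 && !!!!!p3 && !p4
    = p4 && !!!!!p3   [distribution]
    = p4 && !!!p3   [double negation]
    = p4 && !p3   [double negation]
E2: !(!p4 || !!p3)
    = p4 && !p3   [De Morgan]
Both reduce to p4 && !p3, so they are equivalent.

Yes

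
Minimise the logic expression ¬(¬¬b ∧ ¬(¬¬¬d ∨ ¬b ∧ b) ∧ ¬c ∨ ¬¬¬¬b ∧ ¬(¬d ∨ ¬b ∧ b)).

¬(¬¬b ∧ ¬(¬¬¬d ∨ ¬b ∧ b) ∧ ¬c ∨ ¬¬¬¬b ∧ ¬(¬d ∨ ¬b ∧ b))
= ¬(¬¬b ∧ ¬(¬d ∨ ¬b ∧ b) ∧ ¬c ∨ ¬¬¬¬b ∧ ¬(¬d ∨ ¬b ∧ b))
= ¬(¬¬b ∧ ¬(¬d ∨ ¬b ∧ b) ∧ ¬c ∨ ¬¬b ∧ ¬(¬d ∨ ¬b ∧ b))
= ¬(¬¬b ∧ ¬(¬d ∨ ¬b ∧ b))
= ¬(¬¬b ∧ ¬¬d)
= ¬b ∨ ¬d

¬b ∨ ¬d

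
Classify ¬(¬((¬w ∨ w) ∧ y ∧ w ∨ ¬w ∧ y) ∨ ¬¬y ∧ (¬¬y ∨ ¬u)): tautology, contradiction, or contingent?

¬(¬((¬w ∨ w) ∧ y ∧ w ∨ ¬w ∧ y) ∨ ¬¬y ∧ (¬¬y ∨ ¬u))
= ¬(¬(y ∧ w ∨ ¬w ∧ y) ∨ ¬¬y ∧ (¬¬y ∨ ¬u))
= ¬(¬(y ∧ w ∨ ¬w ∧ y) ∨ ¬¬y)
= (y ∧ w ∨ ¬w ∧ y) ∧ ¬y
= y ∧ ¬y
= False

contradiction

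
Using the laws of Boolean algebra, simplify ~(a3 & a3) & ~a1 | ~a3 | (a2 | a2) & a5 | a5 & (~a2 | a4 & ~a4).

~a3 | a5

~(a3 & a3) & ~a1 | ~a3 | (a2 | a2) & a5 | a5 & (~a2 | a4 & ~a4)
= ~(a3 & a3) & ~a1 | ~a3 | (a2 | a2) & a5 | a5 & ~a2   — complement / identity
= ~a3 & ~a1 | ~a3 | (a2 | a2) & a5 | a5 & ~a2   — idempotence
= ~a3 | (a2 | a2) & a5 | a5 & ~a2   — absorption
= ~a3 | a2 & a5 | a5 & ~a2   — idempotence
= ~a3 | a5   — distribution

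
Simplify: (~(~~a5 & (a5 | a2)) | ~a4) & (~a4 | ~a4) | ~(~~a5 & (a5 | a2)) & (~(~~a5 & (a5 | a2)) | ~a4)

~a4 | ~a5

(~(~~a5 & (a5 | a2)) | ~a4) & (~a4 | ~a4) | ~(~~a5 & (a5 | a2)) & (~(~~a5 & (a5 | a2)) | ~a4)
= (~(~~a5 & (a5 | a2)) | ~a4) & ~a4 | ~(~~a5 & (a5 | a2)) & (~(~~a5 & (a5 | a2)) | ~a4)   [idempotence]
= (~a4 | ~(~~a5 & (a5 | a2))) & (~(~~a5 & (a5 | a2)) | ~a4)   [distribution]
= ~a4 | ~(~~a5 & (a5 | a2)) & ~(~~a5 & (a5 | a2))   [distribution]
= ~a4 | ~(~~a5 & (a5 | a2))   [idempotence]
= ~a4 | ~(a5 & (a5 | a2))   [double negation]
= ~a4 | ~a5   [absorption]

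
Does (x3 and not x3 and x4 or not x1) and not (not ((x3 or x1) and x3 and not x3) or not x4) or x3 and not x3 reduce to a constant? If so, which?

yes, False

(x3 and not x3 and x4 or not x1) and not (not ((x3 or x1) and x3 and not x3) or not x4) or x3 and not x3
= (x3 and not x3 and x4 or not x1) and not (not (x3 and not x3) or not x4) or x3 and not x3   — absorption
= (x3 and not x3 and x4 or not x1) and x3 and not x3 and x4 or x3 and not x3   — De Morgan
= x3 and not x3 and x4 or x3 and not x3   — absorption
= x3 and not x3   — absorption
= False   — complement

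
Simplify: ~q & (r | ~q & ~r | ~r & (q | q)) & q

~q & (r | ~q & ~r | ~r & (q | q)) & q
= ~q & (r | ~q & ~r | ~r & q) & q   (idempotence)
= ~q & (r | ~r) & q   (distribution)
= ~q & q   (complement / identity)
= 0   (complement)

0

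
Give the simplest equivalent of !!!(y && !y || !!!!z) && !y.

!z && !y

!!!(y && !y || !!!!z) && !y
= !!!!!!!z && !y   (complement / identity)
= !!!!!z && !y   (double negation)
= !!!z && !y   (double negation)
= !z && !y   (double negation)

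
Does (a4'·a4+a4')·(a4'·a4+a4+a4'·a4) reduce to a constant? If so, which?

yes, False

(a4'·a4+a4')·(a4'·a4+a4+a4'·a4)
= (a4'·a4+a4')·(a4+a4'·a4)   — complement / identity
= a4'·a4+a4'·a4   — distribution
= a4'·a4   — complement / identity
= 0   — complement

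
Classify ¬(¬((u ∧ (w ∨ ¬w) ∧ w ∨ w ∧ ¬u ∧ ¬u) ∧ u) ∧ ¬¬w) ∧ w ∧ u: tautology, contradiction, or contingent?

contingent

¬(¬((u ∧ (w ∨ ¬w) ∧ w ∨ w ∧ ¬u ∧ ¬u) ∧ u) ∧ ¬¬w) ∧ w ∧ u
= ¬(¬((u ∧ (w ∨ ¬w) ∧ w ∨ w ∧ ¬u) ∧ u) ∧ ¬¬w) ∧ w ∧ u   [idempotence]
= ((u ∧ (w ∨ ¬w) ∧ w ∨ w ∧ ¬u) ∧ u ∨ ¬w) ∧ w ∧ u   [De Morgan]
= ((u ∧ w ∨ w ∧ ¬u) ∧ u ∨ ¬w) ∧ w ∧ u   [complement / identity]
= (w ∧ u ∨ ¬w) ∧ w ∧ u   [distribution]
= w ∧ u   [absorption]
This depends on u, w, so it is not a constant.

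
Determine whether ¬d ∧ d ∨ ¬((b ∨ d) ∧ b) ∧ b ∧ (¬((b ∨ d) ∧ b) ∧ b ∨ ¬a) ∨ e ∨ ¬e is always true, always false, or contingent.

always true

¬d ∧ d ∨ ¬((b ∨ d) ∧ b) ∧ b ∧ (¬((b ∨ d) ∧ b) ∧ b ∨ ¬a) ∨ e ∨ ¬e
= ¬d ∧ d ∨ ¬((b ∨ d) ∧ b) ∧ b ∨ e ∨ ¬e
= ¬d ∧ d ∨ ¬b ∧ b ∨ e ∨ ¬e
= ¬d ∧ d ∨ e ∨ ¬e
= e ∨ ¬e
= True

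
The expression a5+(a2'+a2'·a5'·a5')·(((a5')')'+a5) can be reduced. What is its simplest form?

a5+(a2'+a2'·a5'·a5')·(((a5')')'+a5)
= a5+(a2'+a2'·a5'·a5')·(a5'+a5)   — double negation
= a5+a2'+a2'·a5'·a5'   — complement / identity
= a5+a2'+a2'·a5'   — idempotence
= a5+a2'   — absorption

a5+a2'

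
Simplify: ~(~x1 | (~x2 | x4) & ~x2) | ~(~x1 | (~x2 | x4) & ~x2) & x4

~(~x1 | (~x2 | x4) & ~x2) | ~(~x1 | (~x2 | x4) & ~x2) & x4
= ~(~x1 | (~x2 | x4) & ~x2)
= ~(~x1 | ~x2)
= x1 & x2

x1 & x2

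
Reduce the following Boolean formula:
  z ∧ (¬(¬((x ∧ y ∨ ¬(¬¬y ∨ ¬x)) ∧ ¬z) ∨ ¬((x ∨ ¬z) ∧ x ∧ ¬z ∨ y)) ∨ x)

z ∧ (¬(¬((x ∧ y ∨ ¬(¬¬y ∨ ¬x)) ∧ ¬z) ∨ ¬((x ∨ ¬z) ∧ x ∧ ¬z ∨ y)) ∨ x)
= z ∧ (¬(¬((x ∧ y ∨ ¬y ∧ x) ∧ ¬z) ∨ ¬((x ∨ ¬z) ∧ x ∧ ¬z ∨ y)) ∨ x)
= z ∧ (¬(¬((x ∧ y ∨ ¬y ∧ x) ∧ ¬z) ∨ ¬(x ∧ ¬z ∨ y)) ∨ x)
= z ∧ ((x ∧ y ∨ ¬y ∧ x) ∧ ¬z ∧ (x ∧ ¬z ∨ y) ∨ x)
= z ∧ (x ∧ ¬z ∧ (x ∧ ¬z ∨ y) ∨ x)
= z ∧ (x ∧ ¬z ∨ x)
= z ∧ x

z ∧ x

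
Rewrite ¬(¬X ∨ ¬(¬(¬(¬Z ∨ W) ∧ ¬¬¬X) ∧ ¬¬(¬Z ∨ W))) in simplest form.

¬(¬X ∨ ¬(¬(¬(¬Z ∨ W) ∧ ¬¬¬X) ∧ ¬¬(¬Z ∨ W)))
= ¬(¬X ∨ ¬(¬(¬(¬Z ∨ W) ∧ ¬¬¬X) ∧ (¬Z ∨ W)))   [double negation]
= ¬(¬X ∨ ¬(¬(¬(¬Z ∨ W) ∧ ¬X) ∧ (¬Z ∨ W)))   [double negation]
= X ∧ ¬(¬(¬Z ∨ W) ∧ ¬X) ∧ (¬Z ∨ W)   [De Morgan]
= X ∧ (¬Z ∨ W ∨ X) ∧ (¬Z ∨ W)   [De Morgan]
= X ∧ (¬Z ∨ W)   [absorption]

X ∧ (¬Z ∨ W)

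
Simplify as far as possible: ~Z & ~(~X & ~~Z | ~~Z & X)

~Z

~Z & ~(~X & ~~Z | ~~Z & X)
= ~Z & ~~~Z   (distribution)
= ~Z & ~Z   (double negation)
= ~Z   (idempotence)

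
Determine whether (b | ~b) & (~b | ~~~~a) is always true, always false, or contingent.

(b | ~b) & (~b | ~~~~a)
= (b | ~b) & (~b | ~~a)   [double negation]
= ~b | ~~a   [complement / identity]
= ~b | a   [double negation]
This depends on a, b, so it is not a constant.

contingent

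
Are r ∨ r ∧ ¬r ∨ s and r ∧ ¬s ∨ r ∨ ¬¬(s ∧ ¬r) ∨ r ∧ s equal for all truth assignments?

Yes

E1: r ∨ r ∧ ¬r ∨ s
    = r ∨ s
E2: r ∧ ¬s ∨ r ∨ ¬¬(s ∧ ¬r) ∨ r ∧ s
    = r ∨ ¬¬(s ∧ ¬r) ∨ r ∧ s
    = r ∨ s ∧ ¬r ∨ r ∧ s
    = r ∨ s
Both reduce to r ∨ s, so they are equivalent.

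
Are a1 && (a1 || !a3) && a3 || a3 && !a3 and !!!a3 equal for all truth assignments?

E1: a1 && (a1 || !a3) && a3 || a3 && !a3
    = a1 && a3 || a3 && !a3   — absorption
    = a1 && a3   — complement / identity
E2: !!!a3
    = !a3   — double negation
These differ: at a1=1, a3=0, E1 = 0 but E2 = 1.

No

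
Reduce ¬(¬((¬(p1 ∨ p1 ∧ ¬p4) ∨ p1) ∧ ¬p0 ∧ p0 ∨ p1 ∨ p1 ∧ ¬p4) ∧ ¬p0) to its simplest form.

p1 ∨ p0

¬(¬((¬(p1 ∨ p1 ∧ ¬p4) ∨ p1) ∧ ¬p0 ∧ p0 ∨ p1 ∨ p1 ∧ ¬p4) ∧ ¬p0)
= ¬(¬((¬p1 ∨ p1) ∧ ¬p0 ∧ p0 ∨ p1 ∨ p1 ∧ ¬p4) ∧ ¬p0)   [absorption]
= ¬(¬((¬p1 ∨ p1) ∧ ¬p0 ∧ p0 ∨ p1) ∧ ¬p0)   [absorption]
= ¬(¬(¬p0 ∧ p0 ∨ p1) ∧ ¬p0)   [complement / identity]
= ¬(¬p1 ∧ ¬p0)   [complement / identity]
= p1 ∨ p0   [De Morgan]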